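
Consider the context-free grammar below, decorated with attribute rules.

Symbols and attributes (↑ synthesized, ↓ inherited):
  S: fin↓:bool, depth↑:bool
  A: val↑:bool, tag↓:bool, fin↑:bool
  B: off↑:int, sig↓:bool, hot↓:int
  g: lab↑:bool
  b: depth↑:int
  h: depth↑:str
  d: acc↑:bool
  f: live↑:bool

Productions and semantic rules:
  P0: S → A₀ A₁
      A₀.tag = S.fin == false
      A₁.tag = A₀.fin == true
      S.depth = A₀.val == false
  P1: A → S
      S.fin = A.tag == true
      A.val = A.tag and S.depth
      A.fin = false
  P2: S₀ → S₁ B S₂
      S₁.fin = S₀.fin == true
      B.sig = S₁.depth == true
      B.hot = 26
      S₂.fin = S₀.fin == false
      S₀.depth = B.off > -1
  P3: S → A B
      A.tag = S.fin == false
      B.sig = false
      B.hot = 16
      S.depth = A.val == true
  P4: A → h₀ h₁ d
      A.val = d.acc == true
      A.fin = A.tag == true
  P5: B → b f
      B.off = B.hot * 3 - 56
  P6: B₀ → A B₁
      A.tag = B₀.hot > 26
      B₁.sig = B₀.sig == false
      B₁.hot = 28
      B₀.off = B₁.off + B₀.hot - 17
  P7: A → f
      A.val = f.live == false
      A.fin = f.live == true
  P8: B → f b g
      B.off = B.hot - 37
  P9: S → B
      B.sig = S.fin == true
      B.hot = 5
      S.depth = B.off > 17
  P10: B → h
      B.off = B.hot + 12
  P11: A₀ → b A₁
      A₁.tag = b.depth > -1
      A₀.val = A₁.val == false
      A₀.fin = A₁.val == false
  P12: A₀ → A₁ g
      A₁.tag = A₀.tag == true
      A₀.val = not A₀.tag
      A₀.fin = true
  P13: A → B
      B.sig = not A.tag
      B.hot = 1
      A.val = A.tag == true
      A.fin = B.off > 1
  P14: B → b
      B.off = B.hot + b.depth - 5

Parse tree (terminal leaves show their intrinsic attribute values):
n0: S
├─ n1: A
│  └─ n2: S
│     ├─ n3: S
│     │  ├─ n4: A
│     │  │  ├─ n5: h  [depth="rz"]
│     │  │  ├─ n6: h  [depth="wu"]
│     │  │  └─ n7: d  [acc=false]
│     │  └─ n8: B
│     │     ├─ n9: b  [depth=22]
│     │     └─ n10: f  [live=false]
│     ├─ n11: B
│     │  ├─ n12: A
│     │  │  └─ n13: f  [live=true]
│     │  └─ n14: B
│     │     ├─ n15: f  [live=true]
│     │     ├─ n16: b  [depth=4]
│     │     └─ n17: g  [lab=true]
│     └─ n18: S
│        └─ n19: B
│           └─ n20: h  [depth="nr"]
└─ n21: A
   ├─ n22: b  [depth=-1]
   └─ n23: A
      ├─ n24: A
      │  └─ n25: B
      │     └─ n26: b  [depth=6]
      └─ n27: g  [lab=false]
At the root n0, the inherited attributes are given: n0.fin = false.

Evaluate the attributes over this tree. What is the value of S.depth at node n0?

1. n0.fin = false  [given at root]
2. n1.tag = true  [S.fin == false]
3. n2.fin = true  [A.tag == true]
4. n3.fin = true  [S₀.fin == true]
5. n4.tag = false  [S.fin == false]
6. n5.depth = "rz"  [terminal]
7. n6.depth = "wu"  [terminal]
8. n7.acc = false  [terminal]
9. n4.val = false  [d.acc == true]
10. n4.fin = false  [A.tag == true]
11. n8.sig = false  [false]
12. n8.hot = 16  [16]
13. n9.depth = 22  [terminal]
14. n10.live = false  [terminal]
15. n8.off = -8  [B.hot * 3 - 56]
16. n3.depth = false  [A.val == true]
17. n11.sig = false  [S₁.depth == true]
18. n11.hot = 26  [26]
19. n12.tag = false  [B₀.hot > 26]
20. n13.live = true  [terminal]
21. n12.val = false  [f.live == false]
22. n12.fin = true  [f.live == true]
23. n14.sig = true  [B₀.sig == false]
24. n14.hot = 28  [28]
25. n15.live = true  [terminal]
26. n16.depth = 4  [terminal]
27. n17.lab = true  [terminal]
28. n14.off = -9  [B.hot - 37]
29. n11.off = 0  [B₁.off + B₀.hot - 17]
30. n18.fin = false  [S₀.fin == false]
31. n19.sig = false  [S.fin == true]
32. n19.hot = 5  [5]
33. n20.depth = "nr"  [terminal]
34. n19.off = 17  [B.hot + 12]
35. n18.depth = false  [B.off > 17]
36. n2.depth = true  [B.off > -1]
37. n1.val = true  [A.tag and S.depth]
38. n1.fin = false  [false]
39. n21.tag = false  [A₀.fin == true]
40. n22.depth = -1  [terminal]
41. n23.tag = false  [b.depth > -1]
42. n24.tag = false  [A₀.tag == true]
43. n25.sig = true  [not A.tag]
44. n25.hot = 1  [1]
45. n26.depth = 6  [terminal]
46. n25.off = 2  [B.hot + b.depth - 5]
47. n24.val = false  [A.tag == true]
48. n24.fin = true  [B.off > 1]
49. n27.lab = false  [terminal]
50. n23.val = true  [not A₀.tag]
51. n23.fin = true  [true]
52. n21.val = false  [A₁.val == false]
53. n21.fin = false  [A₁.val == false]
54. n0.depth = false  [A₀.val == false]

false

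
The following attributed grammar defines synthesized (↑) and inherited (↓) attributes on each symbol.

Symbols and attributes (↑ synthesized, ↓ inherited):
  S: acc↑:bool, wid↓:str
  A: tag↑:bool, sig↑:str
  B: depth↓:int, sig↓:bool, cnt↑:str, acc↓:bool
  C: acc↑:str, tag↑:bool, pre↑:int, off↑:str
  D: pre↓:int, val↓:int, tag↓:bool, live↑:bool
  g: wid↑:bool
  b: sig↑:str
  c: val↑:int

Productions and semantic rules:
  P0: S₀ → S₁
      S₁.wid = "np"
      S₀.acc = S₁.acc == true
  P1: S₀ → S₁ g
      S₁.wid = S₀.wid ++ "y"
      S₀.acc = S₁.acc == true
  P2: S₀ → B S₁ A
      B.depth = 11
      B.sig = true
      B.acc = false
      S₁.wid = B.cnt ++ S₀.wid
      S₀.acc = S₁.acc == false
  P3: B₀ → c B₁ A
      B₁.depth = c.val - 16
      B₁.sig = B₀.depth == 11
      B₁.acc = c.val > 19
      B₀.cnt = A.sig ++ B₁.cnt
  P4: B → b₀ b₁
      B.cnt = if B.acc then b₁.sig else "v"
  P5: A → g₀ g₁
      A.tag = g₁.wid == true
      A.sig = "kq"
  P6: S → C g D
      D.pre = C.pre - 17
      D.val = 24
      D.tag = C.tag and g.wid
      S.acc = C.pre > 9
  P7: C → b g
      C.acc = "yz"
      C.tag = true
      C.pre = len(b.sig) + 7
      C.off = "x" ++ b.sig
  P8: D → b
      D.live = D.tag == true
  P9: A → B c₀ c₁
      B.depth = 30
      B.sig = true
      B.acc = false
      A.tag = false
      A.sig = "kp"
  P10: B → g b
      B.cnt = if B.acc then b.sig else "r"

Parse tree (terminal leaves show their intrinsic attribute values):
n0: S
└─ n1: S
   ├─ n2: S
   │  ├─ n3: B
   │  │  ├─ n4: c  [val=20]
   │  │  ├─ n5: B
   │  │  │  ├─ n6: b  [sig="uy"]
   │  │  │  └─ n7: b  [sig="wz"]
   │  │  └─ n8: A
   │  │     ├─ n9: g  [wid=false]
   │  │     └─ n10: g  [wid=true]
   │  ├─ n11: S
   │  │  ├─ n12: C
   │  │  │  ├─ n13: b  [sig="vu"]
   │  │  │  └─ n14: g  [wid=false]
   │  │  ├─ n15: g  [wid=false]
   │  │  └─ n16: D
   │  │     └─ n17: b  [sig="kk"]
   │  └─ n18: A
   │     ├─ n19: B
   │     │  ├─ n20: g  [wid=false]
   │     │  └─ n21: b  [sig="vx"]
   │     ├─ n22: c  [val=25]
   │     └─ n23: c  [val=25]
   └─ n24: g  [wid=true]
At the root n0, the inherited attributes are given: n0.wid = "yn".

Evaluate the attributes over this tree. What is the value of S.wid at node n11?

1. n0.wid = "yn"  [given at root]
2. n1.wid = "np"  ["np"]
3. n2.wid = "npy"  [S₀.wid ++ "y"]
4. n3.depth = 11  [11]
5. n3.sig = true  [true]
6. n3.acc = false  [false]
7. n4.val = 20  [terminal]
8. n5.depth = 4  [c.val - 16]
9. n5.sig = true  [B₀.depth == 11]
10. n5.acc = true  [c.val > 19]
11. n6.sig = "uy"  [terminal]
12. n7.sig = "wz"  [terminal]
13. n5.cnt = "wz"  [if B.acc then b₁.sig else "v"]
14. n9.wid = false  [terminal]
15. n10.wid = true  [terminal]
16. n8.tag = true  [g₁.wid == true]
17. n8.sig = "kq"  ["kq"]
18. n3.cnt = "kqwz"  [A.sig ++ B₁.cnt]
19. n11.wid = "kqwznpy"  [B.cnt ++ S₀.wid]
20. n13.sig = "vu"  [terminal]
21. n14.wid = false  [terminal]
22. n12.acc = "yz"  ["yz"]
23. n12.tag = true  [true]
24. n12.pre = 9  [len(b.sig) + 7]
25. n12.off = "xvu"  ["x" ++ b.sig]
26. n15.wid = false  [terminal]
27. n16.pre = -8  [C.pre - 17]
28. n16.val = 24  [24]
29. n16.tag = false  [C.tag and g.wid]
30. n17.sig = "kk"  [terminal]
31. n16.live = false  [D.tag == true]
32. n11.acc = false  [C.pre > 9]
33. n19.depth = 30  [30]
34. n19.sig = true  [true]
35. n19.acc = false  [false]
36. n20.wid = false  [terminal]
37. n21.sig = "vx"  [terminal]
38. n19.cnt = "r"  [if B.acc then b.sig else "r"]
39. n22.val = 25  [terminal]
40. n23.val = 25  [terminal]
41. n18.tag = false  [false]
42. n18.sig = "kp"  ["kp"]
43. n2.acc = true  [S₁.acc == false]
44. n24.wid = true  [terminal]
45. n1.acc = true  [S₁.acc == true]
46. n0.acc = true  [S₁.acc == true]

"kqwznpy"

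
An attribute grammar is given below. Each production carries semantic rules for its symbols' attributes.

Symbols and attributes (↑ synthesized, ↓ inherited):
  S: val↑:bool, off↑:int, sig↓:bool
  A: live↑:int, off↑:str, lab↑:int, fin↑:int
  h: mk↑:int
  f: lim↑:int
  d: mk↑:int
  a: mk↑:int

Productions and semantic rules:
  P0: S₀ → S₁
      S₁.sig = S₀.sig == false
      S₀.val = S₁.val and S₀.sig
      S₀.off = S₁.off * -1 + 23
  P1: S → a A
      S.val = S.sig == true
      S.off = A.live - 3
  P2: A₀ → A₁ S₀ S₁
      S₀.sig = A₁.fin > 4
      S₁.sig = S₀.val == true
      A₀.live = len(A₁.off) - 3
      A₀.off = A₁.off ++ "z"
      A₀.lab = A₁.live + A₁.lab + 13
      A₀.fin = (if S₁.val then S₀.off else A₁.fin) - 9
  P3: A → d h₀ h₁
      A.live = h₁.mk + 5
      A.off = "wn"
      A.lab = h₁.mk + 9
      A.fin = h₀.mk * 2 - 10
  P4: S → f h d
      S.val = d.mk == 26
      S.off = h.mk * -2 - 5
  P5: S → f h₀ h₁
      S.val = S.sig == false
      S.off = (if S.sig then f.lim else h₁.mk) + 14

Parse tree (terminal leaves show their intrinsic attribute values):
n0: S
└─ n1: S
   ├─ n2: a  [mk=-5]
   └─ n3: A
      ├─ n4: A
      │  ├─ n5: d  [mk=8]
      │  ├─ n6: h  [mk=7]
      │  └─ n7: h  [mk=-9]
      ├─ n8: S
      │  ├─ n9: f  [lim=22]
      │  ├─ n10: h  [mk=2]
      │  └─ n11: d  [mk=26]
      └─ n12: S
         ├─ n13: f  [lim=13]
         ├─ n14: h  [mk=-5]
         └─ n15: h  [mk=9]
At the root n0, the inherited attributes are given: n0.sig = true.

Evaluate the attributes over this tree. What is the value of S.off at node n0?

27

1. n0.sig = true  [given at root]
2. n1.sig = false  [S₀.sig == false]
3. n2.mk = -5  [terminal]
4. n5.mk = 8  [terminal]
5. n6.mk = 7  [terminal]
6. n7.mk = -9  [terminal]
7. n4.live = -4  [h₁.mk + 5]
8. n4.off = "wn"  ["wn"]
9. n4.lab = 0  [h₁.mk + 9]
10. n4.fin = 4  [h₀.mk * 2 - 10]
11. n8.sig = false  [A₁.fin > 4]
12. n9.lim = 22  [terminal]
13. n10.mk = 2  [terminal]
14. n11.mk = 26  [terminal]
15. n8.val = true  [d.mk == 26]
16. n8.off = -9  [h.mk * -2 - 5]
17. n12.sig = true  [S₀.val == true]
18. n13.lim = 13  [terminal]
19. n14.mk = -5  [terminal]
20. n15.mk = 9  [terminal]
21. n12.val = false  [S.sig == false]
22. n12.off = 27  [(if S.sig then f.lim else h₁.mk) + 14]
23. n3.live = -1  [len(A₁.off) - 3]
24. n3.off = "wnz"  [A₁.off ++ "z"]
25. n3.lab = 9  [A₁.live + A₁.lab + 13]
26. n3.fin = -5  [(if S₁.val then S₀.off else A₁.fin) - 9]
27. n1.val = false  [S.sig == true]
28. n1.off = -4  [A.live - 3]
29. n0.val = false  [S₁.val and S₀.sig]
30. n0.off = 27  [S₁.off * -1 + 23]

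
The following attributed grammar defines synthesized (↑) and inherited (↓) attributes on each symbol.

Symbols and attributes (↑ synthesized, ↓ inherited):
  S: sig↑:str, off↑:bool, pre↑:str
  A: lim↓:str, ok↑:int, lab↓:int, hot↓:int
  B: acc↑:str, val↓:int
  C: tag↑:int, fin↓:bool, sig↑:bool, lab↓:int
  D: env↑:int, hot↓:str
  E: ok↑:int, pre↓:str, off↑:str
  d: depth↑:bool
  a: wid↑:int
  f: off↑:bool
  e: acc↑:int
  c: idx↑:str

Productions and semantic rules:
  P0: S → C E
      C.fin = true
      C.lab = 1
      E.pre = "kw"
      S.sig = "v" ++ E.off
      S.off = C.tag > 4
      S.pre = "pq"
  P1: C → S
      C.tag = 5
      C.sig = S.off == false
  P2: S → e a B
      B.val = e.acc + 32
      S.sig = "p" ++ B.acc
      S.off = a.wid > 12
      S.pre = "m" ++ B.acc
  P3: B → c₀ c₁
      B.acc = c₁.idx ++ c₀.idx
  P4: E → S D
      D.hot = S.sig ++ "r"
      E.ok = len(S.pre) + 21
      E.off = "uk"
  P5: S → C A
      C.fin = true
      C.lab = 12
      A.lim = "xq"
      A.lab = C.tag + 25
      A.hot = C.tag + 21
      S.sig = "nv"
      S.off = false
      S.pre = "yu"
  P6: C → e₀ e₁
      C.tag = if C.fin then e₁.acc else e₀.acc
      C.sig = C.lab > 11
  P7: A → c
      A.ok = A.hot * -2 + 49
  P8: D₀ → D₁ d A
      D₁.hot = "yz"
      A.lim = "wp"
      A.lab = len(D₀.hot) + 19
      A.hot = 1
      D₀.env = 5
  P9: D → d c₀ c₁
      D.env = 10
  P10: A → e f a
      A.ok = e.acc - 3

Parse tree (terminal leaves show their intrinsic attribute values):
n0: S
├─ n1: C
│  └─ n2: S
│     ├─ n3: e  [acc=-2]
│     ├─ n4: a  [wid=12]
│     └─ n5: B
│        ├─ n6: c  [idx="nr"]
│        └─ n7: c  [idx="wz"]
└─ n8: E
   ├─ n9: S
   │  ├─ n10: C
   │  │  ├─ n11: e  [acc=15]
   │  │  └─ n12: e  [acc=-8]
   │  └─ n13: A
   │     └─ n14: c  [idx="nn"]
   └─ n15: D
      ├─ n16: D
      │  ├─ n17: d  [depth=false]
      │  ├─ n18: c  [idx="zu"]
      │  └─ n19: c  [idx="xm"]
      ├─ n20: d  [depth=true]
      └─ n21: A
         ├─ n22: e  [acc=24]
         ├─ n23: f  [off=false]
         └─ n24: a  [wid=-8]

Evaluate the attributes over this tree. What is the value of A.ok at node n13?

1. n1.fin = true  [true]
2. n1.lab = 1  [1]
3. n3.acc = -2  [terminal]
4. n4.wid = 12  [terminal]
5. n5.val = 30  [e.acc + 32]
6. n6.idx = "nr"  [terminal]
7. n7.idx = "wz"  [terminal]
8. n5.acc = "wznr"  [c₁.idx ++ c₀.idx]
9. n2.sig = "pwznr"  ["p" ++ B.acc]
10. n2.off = false  [a.wid > 12]
11. n2.pre = "mwznr"  ["m" ++ B.acc]
12. n1.tag = 5  [5]
13. n1.sig = true  [S.off == false]
14. n8.pre = "kw"  ["kw"]
15. n10.fin = true  [true]
16. n10.lab = 12  [12]
17. n11.acc = 15  [terminal]
18. n12.acc = -8  [terminal]
19. n10.tag = -8  [if C.fin then e₁.acc else e₀.acc]
20. n10.sig = true  [C.lab > 11]
21. n13.lim = "xq"  ["xq"]
22. n13.lab = 17  [C.tag + 25]
23. n13.hot = 13  [C.tag + 21]
24. n14.idx = "nn"  [terminal]
25. n13.ok = 23  [A.hot * -2 + 49]
26. n9.sig = "nv"  ["nv"]
27. n9.off = false  [false]
28. n9.pre = "yu"  ["yu"]
29. n15.hot = "nvr"  [S.sig ++ "r"]
30. n16.hot = "yz"  ["yz"]
31. n17.depth = false  [terminal]
32. n18.idx = "zu"  [terminal]
33. n19.idx = "xm"  [terminal]
34. n16.env = 10  [10]
35. n20.depth = true  [terminal]
36. n21.lim = "wp"  ["wp"]
37. n21.lab = 22  [len(D₀.hot) + 19]
38. n21.hot = 1  [1]
39. n22.acc = 24  [terminal]
40. n23.off = false  [terminal]
41. n24.wid = -8  [terminal]
42. n21.ok = 21  [e.acc - 3]
43. n15.env = 5  [5]
44. n8.ok = 23  [len(S.pre) + 21]
45. n8.off = "uk"  ["uk"]
46. n0.sig = "vuk"  ["v" ++ E.off]
47. n0.off = true  [C.tag > 4]
48. n0.pre = "pq"  ["pq"]

23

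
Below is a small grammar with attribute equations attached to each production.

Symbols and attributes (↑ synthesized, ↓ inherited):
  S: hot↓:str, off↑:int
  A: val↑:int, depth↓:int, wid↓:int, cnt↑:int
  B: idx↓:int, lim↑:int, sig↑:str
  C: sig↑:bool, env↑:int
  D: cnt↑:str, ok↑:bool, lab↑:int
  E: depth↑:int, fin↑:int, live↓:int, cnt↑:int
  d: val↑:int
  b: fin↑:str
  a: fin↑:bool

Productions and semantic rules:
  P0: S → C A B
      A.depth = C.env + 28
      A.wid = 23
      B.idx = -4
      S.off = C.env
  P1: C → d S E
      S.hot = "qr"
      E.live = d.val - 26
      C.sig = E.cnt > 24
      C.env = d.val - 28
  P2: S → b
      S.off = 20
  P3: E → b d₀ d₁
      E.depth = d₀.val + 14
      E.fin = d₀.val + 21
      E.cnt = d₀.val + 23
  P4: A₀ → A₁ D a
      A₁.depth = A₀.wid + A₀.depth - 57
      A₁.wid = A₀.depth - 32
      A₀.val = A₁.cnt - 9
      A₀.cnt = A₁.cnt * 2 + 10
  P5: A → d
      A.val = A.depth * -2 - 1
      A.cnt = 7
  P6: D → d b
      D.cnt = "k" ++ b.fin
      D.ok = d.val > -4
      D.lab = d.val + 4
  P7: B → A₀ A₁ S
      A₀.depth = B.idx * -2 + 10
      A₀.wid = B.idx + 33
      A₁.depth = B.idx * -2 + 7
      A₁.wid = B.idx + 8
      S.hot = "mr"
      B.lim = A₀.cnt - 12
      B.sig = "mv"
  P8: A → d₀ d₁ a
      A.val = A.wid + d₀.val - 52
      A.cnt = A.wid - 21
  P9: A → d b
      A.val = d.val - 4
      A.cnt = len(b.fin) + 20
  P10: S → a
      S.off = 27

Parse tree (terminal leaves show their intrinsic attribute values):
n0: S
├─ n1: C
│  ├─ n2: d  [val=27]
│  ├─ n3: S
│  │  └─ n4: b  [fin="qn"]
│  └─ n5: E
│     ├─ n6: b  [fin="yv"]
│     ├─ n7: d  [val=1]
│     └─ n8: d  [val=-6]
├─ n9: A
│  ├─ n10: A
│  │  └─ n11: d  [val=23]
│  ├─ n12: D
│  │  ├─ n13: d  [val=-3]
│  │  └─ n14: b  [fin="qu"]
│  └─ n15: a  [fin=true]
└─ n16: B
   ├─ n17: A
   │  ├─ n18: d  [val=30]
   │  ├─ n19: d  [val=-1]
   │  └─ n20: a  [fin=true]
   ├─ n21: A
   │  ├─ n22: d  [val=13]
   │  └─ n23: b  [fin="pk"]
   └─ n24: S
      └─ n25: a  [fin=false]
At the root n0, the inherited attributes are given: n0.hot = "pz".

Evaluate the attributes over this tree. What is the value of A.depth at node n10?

-7

1. n0.hot = "pz"  [given at root]
2. n2.val = 27  [terminal]
3. n3.hot = "qr"  ["qr"]
4. n4.fin = "qn"  [terminal]
5. n3.off = 20  [20]
6. n5.live = 1  [d.val - 26]
7. n6.fin = "yv"  [terminal]
8. n7.val = 1  [terminal]
9. n8.val = -6  [terminal]
10. n5.depth = 15  [d₀.val + 14]
11. n5.fin = 22  [d₀.val + 21]
12. n5.cnt = 24  [d₀.val + 23]
13. n1.sig = false  [E.cnt > 24]
14. n1.env = -1  [d.val - 28]
15. n9.depth = 27  [C.env + 28]
16. n9.wid = 23  [23]
17. n10.depth = -7  [A₀.wid + A₀.depth - 57]
18. n10.wid = -5  [A₀.depth - 32]
19. n11.val = 23  [terminal]
20. n10.val = 13  [A.depth * -2 - 1]
21. n10.cnt = 7  [7]
22. n13.val = -3  [terminal]
23. n14.fin = "qu"  [terminal]
24. n12.cnt = "kqu"  ["k" ++ b.fin]
25. n12.ok = true  [d.val > -4]
26. n12.lab = 1  [d.val + 4]
27. n15.fin = true  [terminal]
28. n9.val = -2  [A₁.cnt - 9]
29. n9.cnt = 24  [A₁.cnt * 2 + 10]
30. n16.idx = -4  [-4]
31. n17.depth = 18  [B.idx * -2 + 10]
32. n17.wid = 29  [B.idx + 33]
33. n18.val = 30  [terminal]
34. n19.val = -1  [terminal]
35. n20.fin = true  [terminal]
36. n17.val = 7  [A.wid + d₀.val - 52]
37. n17.cnt = 8  [A.wid - 21]
38. n21.depth = 15  [B.idx * -2 + 7]
39. n21.wid = 4  [B.idx + 8]
40. n22.val = 13  [terminal]
41. n23.fin = "pk"  [terminal]
42. n21.val = 9  [d.val - 4]
43. n21.cnt = 22  [len(b.fin) + 20]
44. n24.hot = "mr"  ["mr"]
45. n25.fin = false  [terminal]
46. n24.off = 27  [27]
47. n16.lim = -4  [A₀.cnt - 12]
48. n16.sig = "mv"  ["mv"]
49. n0.off = -1  [C.env]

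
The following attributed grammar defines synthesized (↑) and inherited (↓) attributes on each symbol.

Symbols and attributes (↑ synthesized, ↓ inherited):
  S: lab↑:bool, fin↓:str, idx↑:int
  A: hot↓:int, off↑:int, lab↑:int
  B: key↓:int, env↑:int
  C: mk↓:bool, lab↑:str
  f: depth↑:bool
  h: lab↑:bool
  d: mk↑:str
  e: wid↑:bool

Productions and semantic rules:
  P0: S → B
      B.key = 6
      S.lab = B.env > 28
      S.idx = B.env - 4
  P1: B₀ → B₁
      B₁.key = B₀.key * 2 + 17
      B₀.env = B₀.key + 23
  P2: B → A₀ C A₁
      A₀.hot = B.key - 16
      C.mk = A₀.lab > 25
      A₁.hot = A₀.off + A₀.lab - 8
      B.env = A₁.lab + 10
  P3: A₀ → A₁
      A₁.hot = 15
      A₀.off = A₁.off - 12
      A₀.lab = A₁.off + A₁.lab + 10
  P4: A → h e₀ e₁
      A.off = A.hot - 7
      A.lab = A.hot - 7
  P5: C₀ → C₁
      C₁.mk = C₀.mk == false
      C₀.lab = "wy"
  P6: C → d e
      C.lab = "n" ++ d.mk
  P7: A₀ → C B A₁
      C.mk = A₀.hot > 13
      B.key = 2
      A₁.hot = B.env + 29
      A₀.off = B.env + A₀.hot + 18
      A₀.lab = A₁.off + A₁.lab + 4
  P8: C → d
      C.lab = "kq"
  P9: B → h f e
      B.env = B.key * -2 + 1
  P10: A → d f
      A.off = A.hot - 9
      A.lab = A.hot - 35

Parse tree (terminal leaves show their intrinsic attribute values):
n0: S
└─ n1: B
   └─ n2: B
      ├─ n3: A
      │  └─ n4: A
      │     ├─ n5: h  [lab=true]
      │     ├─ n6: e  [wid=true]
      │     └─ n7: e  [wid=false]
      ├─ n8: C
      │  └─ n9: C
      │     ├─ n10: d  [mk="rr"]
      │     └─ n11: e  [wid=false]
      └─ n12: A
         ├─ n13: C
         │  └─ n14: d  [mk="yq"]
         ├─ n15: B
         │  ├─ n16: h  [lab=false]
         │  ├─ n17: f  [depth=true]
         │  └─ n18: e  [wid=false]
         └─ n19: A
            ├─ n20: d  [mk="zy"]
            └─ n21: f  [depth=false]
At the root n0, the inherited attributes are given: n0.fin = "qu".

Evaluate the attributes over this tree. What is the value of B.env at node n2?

1. n0.fin = "qu"  [given at root]
2. n1.key = 6  [6]
3. n2.key = 29  [B₀.key * 2 + 17]
4. n3.hot = 13  [B.key - 16]
5. n4.hot = 15  [15]
6. n5.lab = true  [terminal]
7. n6.wid = true  [terminal]
8. n7.wid = false  [terminal]
9. n4.off = 8  [A.hot - 7]
10. n4.lab = 8  [A.hot - 7]
11. n3.off = -4  [A₁.off - 12]
12. n3.lab = 26  [A₁.off + A₁.lab + 10]
13. n8.mk = true  [A₀.lab > 25]
14. n9.mk = false  [C₀.mk == false]
15. n10.mk = "rr"  [terminal]
16. n11.wid = false  [terminal]
17. n9.lab = "nrr"  ["n" ++ d.mk]
18. n8.lab = "wy"  ["wy"]
19. n12.hot = 14  [A₀.off + A₀.lab - 8]
20. n13.mk = true  [A₀.hot > 13]
21. n14.mk = "yq"  [terminal]
22. n13.lab = "kq"  ["kq"]
23. n15.key = 2  [2]
24. n16.lab = false  [terminal]
25. n17.depth = true  [terminal]
26. n18.wid = false  [terminal]
27. n15.env = -3  [B.key * -2 + 1]
28. n19.hot = 26  [B.env + 29]
29. n20.mk = "zy"  [terminal]
30. n21.depth = false  [terminal]
31. n19.off = 17  [A.hot - 9]
32. n19.lab = -9  [A.hot - 35]
33. n12.off = 29  [B.env + A₀.hot + 18]
34. n12.lab = 12  [A₁.off + A₁.lab + 4]
35. n2.env = 22  [A₁.lab + 10]
36. n1.env = 29  [B₀.key + 23]
37. n0.lab = true  [B.env > 28]
38. n0.idx = 25  [B.env - 4]

22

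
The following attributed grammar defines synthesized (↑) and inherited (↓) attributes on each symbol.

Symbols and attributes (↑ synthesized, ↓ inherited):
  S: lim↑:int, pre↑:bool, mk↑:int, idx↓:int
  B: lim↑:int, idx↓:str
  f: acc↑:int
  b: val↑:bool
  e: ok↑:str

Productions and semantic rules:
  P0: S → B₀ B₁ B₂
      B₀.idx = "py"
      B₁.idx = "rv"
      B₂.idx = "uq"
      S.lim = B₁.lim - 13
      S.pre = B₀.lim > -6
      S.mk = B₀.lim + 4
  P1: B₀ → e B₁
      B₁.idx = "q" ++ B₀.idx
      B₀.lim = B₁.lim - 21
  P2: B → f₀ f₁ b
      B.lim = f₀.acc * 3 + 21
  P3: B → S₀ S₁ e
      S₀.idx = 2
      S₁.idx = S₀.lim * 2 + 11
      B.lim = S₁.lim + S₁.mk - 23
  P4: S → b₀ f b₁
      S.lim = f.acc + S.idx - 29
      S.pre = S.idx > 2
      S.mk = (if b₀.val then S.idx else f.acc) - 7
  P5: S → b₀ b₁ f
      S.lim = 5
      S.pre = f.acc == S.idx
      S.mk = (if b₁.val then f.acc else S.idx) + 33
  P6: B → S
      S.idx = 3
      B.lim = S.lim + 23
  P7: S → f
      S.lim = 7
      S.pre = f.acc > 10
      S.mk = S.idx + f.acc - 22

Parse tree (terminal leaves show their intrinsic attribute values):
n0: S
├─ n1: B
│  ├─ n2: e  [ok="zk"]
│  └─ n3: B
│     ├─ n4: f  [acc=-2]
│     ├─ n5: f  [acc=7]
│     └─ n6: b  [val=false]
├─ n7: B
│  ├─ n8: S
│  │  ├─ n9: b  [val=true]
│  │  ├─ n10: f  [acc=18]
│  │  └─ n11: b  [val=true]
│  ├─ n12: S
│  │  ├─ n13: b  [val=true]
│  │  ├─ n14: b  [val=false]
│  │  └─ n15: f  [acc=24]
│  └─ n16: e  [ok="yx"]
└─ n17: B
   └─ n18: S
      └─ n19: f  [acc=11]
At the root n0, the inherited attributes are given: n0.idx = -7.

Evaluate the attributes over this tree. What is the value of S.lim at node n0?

1. n0.idx = -7  [given at root]
2. n1.idx = "py"  ["py"]
3. n2.ok = "zk"  [terminal]
4. n3.idx = "qpy"  ["q" ++ B₀.idx]
5. n4.acc = -2  [terminal]
6. n5.acc = 7  [terminal]
7. n6.val = false  [terminal]
8. n3.lim = 15  [f₀.acc * 3 + 21]
9. n1.lim = -6  [B₁.lim - 21]
10. n7.idx = "rv"  ["rv"]
11. n8.idx = 2  [2]
12. n9.val = true  [terminal]
13. n10.acc = 18  [terminal]
14. n11.val = true  [terminal]
15. n8.lim = -9  [f.acc + S.idx - 29]
16. n8.pre = false  [S.idx > 2]
17. n8.mk = -5  [(if b₀.val then S.idx else f.acc) - 7]
18. n12.idx = -7  [S₀.lim * 2 + 11]
19. n13.val = true  [terminal]
20. n14.val = false  [terminal]
21. n15.acc = 24  [terminal]
22. n12.lim = 5  [5]
23. n12.pre = false  [f.acc == S.idx]
24. n12.mk = 26  [(if b₁.val then f.acc else S.idx) + 33]
25. n16.ok = "yx"  [terminal]
26. n7.lim = 8  [S₁.lim + S₁.mk - 23]
27. n17.idx = "uq"  ["uq"]
28. n18.idx = 3  [3]
29. n19.acc = 11  [terminal]
30. n18.lim = 7  [7]
31. n18.pre = true  [f.acc > 10]
32. n18.mk = -8  [S.idx + f.acc - 22]
33. n17.lim = 30  [S.lim + 23]
34. n0.lim = -5  [B₁.lim - 13]
35. n0.pre = false  [B₀.lim > -6]
36. n0.mk = -2  [B₀.lim + 4]

-5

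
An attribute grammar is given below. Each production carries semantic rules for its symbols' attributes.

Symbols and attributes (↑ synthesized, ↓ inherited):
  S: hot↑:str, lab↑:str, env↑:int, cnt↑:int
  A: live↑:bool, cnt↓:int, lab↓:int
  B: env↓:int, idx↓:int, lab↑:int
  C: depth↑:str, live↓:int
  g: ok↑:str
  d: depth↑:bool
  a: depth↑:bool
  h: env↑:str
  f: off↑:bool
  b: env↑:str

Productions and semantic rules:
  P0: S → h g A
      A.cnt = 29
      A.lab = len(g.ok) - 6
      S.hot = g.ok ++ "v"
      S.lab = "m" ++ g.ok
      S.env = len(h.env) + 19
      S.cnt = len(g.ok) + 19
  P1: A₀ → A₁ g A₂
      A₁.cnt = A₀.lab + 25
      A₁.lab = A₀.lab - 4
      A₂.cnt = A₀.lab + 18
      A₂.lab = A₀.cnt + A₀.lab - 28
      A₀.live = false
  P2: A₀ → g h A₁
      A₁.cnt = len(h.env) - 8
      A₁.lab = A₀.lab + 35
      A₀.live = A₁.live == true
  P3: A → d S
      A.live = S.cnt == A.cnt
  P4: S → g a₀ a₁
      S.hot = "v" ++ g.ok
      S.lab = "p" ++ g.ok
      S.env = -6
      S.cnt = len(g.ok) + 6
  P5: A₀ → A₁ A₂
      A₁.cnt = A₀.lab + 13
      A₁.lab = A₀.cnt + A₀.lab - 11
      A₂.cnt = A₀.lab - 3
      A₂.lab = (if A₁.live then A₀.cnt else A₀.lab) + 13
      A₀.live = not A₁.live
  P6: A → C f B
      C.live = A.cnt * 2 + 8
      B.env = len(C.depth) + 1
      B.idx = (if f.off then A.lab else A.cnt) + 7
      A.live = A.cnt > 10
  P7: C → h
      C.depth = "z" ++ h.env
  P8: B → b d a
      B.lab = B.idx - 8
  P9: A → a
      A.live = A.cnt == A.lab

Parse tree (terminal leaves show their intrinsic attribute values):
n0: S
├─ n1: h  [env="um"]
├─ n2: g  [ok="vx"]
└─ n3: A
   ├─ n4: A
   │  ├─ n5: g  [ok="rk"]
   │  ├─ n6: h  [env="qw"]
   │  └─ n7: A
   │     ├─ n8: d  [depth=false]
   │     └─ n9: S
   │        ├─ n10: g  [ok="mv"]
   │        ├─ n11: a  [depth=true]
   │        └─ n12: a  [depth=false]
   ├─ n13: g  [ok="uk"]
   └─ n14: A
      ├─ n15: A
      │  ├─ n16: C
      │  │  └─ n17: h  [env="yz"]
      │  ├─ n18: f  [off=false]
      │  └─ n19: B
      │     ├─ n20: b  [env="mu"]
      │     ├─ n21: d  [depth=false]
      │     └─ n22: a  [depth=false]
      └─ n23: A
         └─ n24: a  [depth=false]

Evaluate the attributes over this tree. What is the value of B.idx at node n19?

17

1. n1.env = "um"  [terminal]
2. n2.ok = "vx"  [terminal]
3. n3.cnt = 29  [29]
4. n3.lab = -4  [len(g.ok) - 6]
5. n4.cnt = 21  [A₀.lab + 25]
6. n4.lab = -8  [A₀.lab - 4]
7. n5.ok = "rk"  [terminal]
8. n6.env = "qw"  [terminal]
9. n7.cnt = -6  [len(h.env) - 8]
10. n7.lab = 27  [A₀.lab + 35]
11. n8.depth = false  [terminal]
12. n10.ok = "mv"  [terminal]
13. n11.depth = true  [terminal]
14. n12.depth = false  [terminal]
15. n9.hot = "vmv"  ["v" ++ g.ok]
16. n9.lab = "pmv"  ["p" ++ g.ok]
17. n9.env = -6  [-6]
18. n9.cnt = 8  [len(g.ok) + 6]
19. n7.live = false  [S.cnt == A.cnt]
20. n4.live = false  [A₁.live == true]
21. n13.ok = "uk"  [terminal]
22. n14.cnt = 14  [A₀.lab + 18]
23. n14.lab = -3  [A₀.cnt + A₀.lab - 28]
24. n15.cnt = 10  [A₀.lab + 13]
25. n15.lab = 0  [A₀.cnt + A₀.lab - 11]
26. n16.live = 28  [A.cnt * 2 + 8]
27. n17.env = "yz"  [terminal]
28. n16.depth = "zyz"  ["z" ++ h.env]
29. n18.off = false  [terminal]
30. n19.env = 4  [len(C.depth) + 1]
31. n19.idx = 17  [(if f.off then A.lab else A.cnt) + 7]
32. n20.env = "mu"  [terminal]
33. n21.depth = false  [terminal]
34. n22.depth = false  [terminal]
35. n19.lab = 9  [B.idx - 8]
36. n15.live = false  [A.cnt > 10]
37. n23.cnt = -6  [A₀.lab - 3]
38. n23.lab = 10  [(if A₁.live then A₀.cnt else A₀.lab) + 13]
39. n24.depth = false  [terminal]
40. n23.live = false  [A.cnt == A.lab]
41. n14.live = true  [not A₁.live]
42. n3.live = false  [false]
43. n0.hot = "vxv"  [g.ok ++ "v"]
44. n0.lab = "mvx"  ["m" ++ g.ok]
45. n0.env = 21  [len(h.env) + 19]
46. n0.cnt = 21  [len(g.ok) + 19]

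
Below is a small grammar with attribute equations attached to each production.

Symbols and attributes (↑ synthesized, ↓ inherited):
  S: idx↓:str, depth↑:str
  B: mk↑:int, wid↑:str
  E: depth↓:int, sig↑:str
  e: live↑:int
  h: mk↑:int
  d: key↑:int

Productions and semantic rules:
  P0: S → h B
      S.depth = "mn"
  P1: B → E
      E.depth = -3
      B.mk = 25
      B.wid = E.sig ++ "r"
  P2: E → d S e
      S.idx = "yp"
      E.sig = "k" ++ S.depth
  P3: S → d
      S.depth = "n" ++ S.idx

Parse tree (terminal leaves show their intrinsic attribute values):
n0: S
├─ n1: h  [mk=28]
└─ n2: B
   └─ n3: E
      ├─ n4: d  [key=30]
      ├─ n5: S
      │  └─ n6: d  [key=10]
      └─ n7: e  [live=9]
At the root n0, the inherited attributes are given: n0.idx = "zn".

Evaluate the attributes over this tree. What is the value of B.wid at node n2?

1. n0.idx = "zn"  [given at root]
2. n1.mk = 28  [terminal]
3. n3.depth = -3  [-3]
4. n4.key = 30  [terminal]
5. n5.idx = "yp"  ["yp"]
6. n6.key = 10  [terminal]
7. n5.depth = "nyp"  ["n" ++ S.idx]
8. n7.live = 9  [terminal]
9. n3.sig = "knyp"  ["k" ++ S.depth]
10. n2.mk = 25  [25]
11. n2.wid = "knypr"  [E.sig ++ "r"]
12. n0.depth = "mn"  ["mn"]

"knypr"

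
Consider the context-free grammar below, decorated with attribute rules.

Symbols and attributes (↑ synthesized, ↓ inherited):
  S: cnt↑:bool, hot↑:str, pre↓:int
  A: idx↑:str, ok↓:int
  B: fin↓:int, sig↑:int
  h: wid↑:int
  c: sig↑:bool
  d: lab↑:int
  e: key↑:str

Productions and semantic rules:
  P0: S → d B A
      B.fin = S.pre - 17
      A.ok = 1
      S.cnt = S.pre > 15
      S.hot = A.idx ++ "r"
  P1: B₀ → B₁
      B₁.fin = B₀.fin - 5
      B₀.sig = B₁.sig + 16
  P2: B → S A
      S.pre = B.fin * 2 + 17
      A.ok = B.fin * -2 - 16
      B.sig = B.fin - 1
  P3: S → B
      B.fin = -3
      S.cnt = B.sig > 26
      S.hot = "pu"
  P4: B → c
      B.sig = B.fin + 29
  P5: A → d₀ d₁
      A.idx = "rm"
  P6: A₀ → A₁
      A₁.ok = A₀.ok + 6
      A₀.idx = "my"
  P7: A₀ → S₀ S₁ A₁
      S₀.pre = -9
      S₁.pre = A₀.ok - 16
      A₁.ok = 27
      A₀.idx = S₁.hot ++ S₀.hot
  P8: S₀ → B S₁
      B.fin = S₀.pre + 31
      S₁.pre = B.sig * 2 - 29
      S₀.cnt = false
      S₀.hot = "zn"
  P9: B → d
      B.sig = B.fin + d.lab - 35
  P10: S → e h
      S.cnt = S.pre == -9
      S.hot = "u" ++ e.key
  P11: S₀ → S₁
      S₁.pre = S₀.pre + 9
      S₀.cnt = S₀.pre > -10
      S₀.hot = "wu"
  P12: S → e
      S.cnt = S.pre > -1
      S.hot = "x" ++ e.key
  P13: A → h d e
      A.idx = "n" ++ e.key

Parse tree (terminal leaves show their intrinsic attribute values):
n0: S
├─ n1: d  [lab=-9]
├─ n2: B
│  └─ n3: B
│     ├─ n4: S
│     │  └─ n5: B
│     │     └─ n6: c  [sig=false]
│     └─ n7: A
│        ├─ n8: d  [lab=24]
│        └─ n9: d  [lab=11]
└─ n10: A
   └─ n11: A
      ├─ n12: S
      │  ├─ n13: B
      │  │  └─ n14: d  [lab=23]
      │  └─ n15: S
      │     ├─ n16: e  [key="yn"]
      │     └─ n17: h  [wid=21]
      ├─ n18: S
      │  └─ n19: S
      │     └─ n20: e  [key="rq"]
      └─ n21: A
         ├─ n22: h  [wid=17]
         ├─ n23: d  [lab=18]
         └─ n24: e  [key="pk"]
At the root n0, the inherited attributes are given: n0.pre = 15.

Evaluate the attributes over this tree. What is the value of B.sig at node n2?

8

1. n0.pre = 15  [given at root]
2. n1.lab = -9  [terminal]
3. n2.fin = -2  [S.pre - 17]
4. n3.fin = -7  [B₀.fin - 5]
5. n4.pre = 3  [B.fin * 2 + 17]
6. n5.fin = -3  [-3]
7. n6.sig = false  [terminal]
8. n5.sig = 26  [B.fin + 29]
9. n4.cnt = false  [B.sig > 26]
10. n4.hot = "pu"  ["pu"]
11. n7.ok = -2  [B.fin * -2 - 16]
12. n8.lab = 24  [terminal]
13. n9.lab = 11  [terminal]
14. n7.idx = "rm"  ["rm"]
15. n3.sig = -8  [B.fin - 1]
16. n2.sig = 8  [B₁.sig + 16]
17. n10.ok = 1  [1]
18. n11.ok = 7  [A₀.ok + 6]
19. n12.pre = -9  [-9]
20. n13.fin = 22  [S₀.pre + 31]
21. n14.lab = 23  [terminal]
22. n13.sig = 10  [B.fin + d.lab - 35]
23. n15.pre = -9  [B.sig * 2 - 29]
24. n16.key = "yn"  [terminal]
25. n17.wid = 21  [terminal]
26. n15.cnt = true  [S.pre == -9]
27. n15.hot = "uyn"  ["u" ++ e.key]
28. n12.cnt = false  [false]
29. n12.hot = "zn"  ["zn"]
30. n18.pre = -9  [A₀.ok - 16]
31. n19.pre = 0  [S₀.pre + 9]
32. n20.key = "rq"  [terminal]
33. n19.cnt = true  [S.pre > -1]
34. n19.hot = "xrq"  ["x" ++ e.key]
35. n18.cnt = true  [S₀.pre > -10]
36. n18.hot = "wu"  ["wu"]
37. n21.ok = 27  [27]
38. n22.wid = 17  [terminal]
39. n23.lab = 18  [terminal]
40. n24.key = "pk"  [terminal]
41. n21.idx = "npk"  ["n" ++ e.key]
42. n11.idx = "wuzn"  [S₁.hot ++ S₀.hot]
43. n10.idx = "my"  ["my"]
44. n0.cnt = false  [S.pre > 15]
45. n0.hot = "myr"  [A.idx ++ "r"]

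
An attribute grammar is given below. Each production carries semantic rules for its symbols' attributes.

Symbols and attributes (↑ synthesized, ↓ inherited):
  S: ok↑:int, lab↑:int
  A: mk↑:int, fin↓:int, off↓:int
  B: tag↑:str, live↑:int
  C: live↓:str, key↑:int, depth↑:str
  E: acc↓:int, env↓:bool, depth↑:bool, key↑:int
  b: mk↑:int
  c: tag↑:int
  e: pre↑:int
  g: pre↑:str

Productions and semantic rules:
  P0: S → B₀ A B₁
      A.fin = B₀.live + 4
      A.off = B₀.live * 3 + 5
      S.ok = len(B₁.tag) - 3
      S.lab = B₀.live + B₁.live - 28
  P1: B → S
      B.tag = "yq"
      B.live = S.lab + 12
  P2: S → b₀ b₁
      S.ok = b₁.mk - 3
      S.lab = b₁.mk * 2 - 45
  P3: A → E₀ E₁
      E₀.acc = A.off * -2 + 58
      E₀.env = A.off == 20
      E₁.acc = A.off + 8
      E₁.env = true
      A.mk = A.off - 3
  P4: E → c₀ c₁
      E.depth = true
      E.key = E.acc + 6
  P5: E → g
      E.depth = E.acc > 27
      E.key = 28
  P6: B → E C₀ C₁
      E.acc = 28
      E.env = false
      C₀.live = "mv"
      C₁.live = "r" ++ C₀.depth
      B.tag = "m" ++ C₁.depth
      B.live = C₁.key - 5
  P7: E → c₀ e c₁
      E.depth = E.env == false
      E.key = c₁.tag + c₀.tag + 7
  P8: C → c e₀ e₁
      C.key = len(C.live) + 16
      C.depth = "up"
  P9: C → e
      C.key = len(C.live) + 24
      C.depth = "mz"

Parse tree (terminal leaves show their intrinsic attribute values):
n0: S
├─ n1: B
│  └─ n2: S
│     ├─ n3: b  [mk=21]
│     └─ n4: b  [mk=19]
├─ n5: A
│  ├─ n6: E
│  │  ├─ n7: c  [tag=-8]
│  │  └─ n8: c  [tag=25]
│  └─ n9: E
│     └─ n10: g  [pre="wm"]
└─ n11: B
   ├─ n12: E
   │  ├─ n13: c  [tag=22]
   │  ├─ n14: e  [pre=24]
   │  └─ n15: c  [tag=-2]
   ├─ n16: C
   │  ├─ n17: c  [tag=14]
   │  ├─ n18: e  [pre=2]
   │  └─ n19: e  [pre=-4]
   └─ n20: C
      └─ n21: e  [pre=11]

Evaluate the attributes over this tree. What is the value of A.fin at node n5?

9

1. n3.mk = 21  [terminal]
2. n4.mk = 19  [terminal]
3. n2.ok = 16  [b₁.mk - 3]
4. n2.lab = -7  [b₁.mk * 2 - 45]
5. n1.tag = "yq"  ["yq"]
6. n1.live = 5  [S.lab + 12]
7. n5.fin = 9  [B₀.live + 4]
8. n5.off = 20  [B₀.live * 3 + 5]
9. n6.acc = 18  [A.off * -2 + 58]
10. n6.env = true  [A.off == 20]
11. n7.tag = -8  [terminal]
12. n8.tag = 25  [terminal]
13. n6.depth = true  [true]
14. n6.key = 24  [E.acc + 6]
15. n9.acc = 28  [A.off + 8]
16. n9.env = true  [true]
17. n10.pre = "wm"  [terminal]
18. n9.depth = true  [E.acc > 27]
19. n9.key = 28  [28]
20. n5.mk = 17  [A.off - 3]
21. n12.acc = 28  [28]
22. n12.env = false  [false]
23. n13.tag = 22  [terminal]
24. n14.pre = 24  [terminal]
25. n15.tag = -2  [terminal]
26. n12.depth = true  [E.env == false]
27. n12.key = 27  [c₁.tag + c₀.tag + 7]
28. n16.live = "mv"  ["mv"]
29. n17.tag = 14  [terminal]
30. n18.pre = 2  [terminal]
31. n19.pre = -4  [terminal]
32. n16.key = 18  [len(C.live) + 16]
33. n16.depth = "up"  ["up"]
34. n20.live = "rup"  ["r" ++ C₀.depth]
35. n21.pre = 11  [terminal]
36. n20.key = 27  [len(C.live) + 24]
37. n20.depth = "mz"  ["mz"]
38. n11.tag = "mmz"  ["m" ++ C₁.depth]
39. n11.live = 22  [C₁.key - 5]
40. n0.ok = 0  [len(B₁.tag) - 3]
41. n0.lab = -1  [B₀.live + B₁.live - 28]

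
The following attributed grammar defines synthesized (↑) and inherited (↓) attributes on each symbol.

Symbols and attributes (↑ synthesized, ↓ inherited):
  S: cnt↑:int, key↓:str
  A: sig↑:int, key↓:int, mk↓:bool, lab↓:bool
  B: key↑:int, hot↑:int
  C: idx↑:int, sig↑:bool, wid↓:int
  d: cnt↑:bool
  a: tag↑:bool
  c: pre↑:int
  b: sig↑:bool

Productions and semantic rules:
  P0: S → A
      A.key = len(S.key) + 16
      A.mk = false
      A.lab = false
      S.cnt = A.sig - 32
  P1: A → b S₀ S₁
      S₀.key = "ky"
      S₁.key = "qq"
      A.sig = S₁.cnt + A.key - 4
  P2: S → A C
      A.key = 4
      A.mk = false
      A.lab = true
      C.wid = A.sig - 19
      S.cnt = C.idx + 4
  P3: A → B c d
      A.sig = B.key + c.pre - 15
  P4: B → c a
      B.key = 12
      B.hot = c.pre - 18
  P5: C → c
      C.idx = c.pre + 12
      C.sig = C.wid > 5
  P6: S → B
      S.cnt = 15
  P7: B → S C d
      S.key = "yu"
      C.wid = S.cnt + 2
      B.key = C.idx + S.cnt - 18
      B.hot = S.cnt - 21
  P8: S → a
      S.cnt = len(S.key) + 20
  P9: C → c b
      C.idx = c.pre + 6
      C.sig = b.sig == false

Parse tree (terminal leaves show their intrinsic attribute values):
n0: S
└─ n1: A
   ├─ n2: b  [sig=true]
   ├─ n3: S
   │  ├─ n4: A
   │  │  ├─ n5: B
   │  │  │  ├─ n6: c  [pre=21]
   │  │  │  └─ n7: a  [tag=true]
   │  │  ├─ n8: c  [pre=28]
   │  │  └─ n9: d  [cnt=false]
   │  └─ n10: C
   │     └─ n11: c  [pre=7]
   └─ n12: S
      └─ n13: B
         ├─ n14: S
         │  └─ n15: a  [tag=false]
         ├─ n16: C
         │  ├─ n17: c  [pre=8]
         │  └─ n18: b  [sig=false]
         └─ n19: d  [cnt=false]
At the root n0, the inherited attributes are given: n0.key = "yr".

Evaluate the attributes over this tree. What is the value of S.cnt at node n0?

1. n0.key = "yr"  [given at root]
2. n1.key = 18  [len(S.key) + 16]
3. n1.mk = false  [false]
4. n1.lab = false  [false]
5. n2.sig = true  [terminal]
6. n3.key = "ky"  ["ky"]
7. n4.key = 4  [4]
8. n4.mk = false  [false]
9. n4.lab = true  [true]
10. n6.pre = 21  [terminal]
11. n7.tag = true  [terminal]
12. n5.key = 12  [12]
13. n5.hot = 3  [c.pre - 18]
14. n8.pre = 28  [terminal]
15. n9.cnt = false  [terminal]
16. n4.sig = 25  [B.key + c.pre - 15]
17. n10.wid = 6  [A.sig - 19]
18. n11.pre = 7  [terminal]
19. n10.idx = 19  [c.pre + 12]
20. n10.sig = true  [C.wid > 5]
21. n3.cnt = 23  [C.idx + 4]
22. n12.key = "qq"  ["qq"]
23. n14.key = "yu"  ["yu"]
24. n15.tag = false  [terminal]
25. n14.cnt = 22  [len(S.key) + 20]
26. n16.wid = 24  [S.cnt + 2]
27. n17.pre = 8  [terminal]
28. n18.sig = false  [terminal]
29. n16.idx = 14  [c.pre + 6]
30. n16.sig = true  [b.sig == false]
31. n19.cnt = false  [terminal]
32. n13.key = 18  [C.idx + S.cnt - 18]
33. n13.hot = 1  [S.cnt - 21]
34. n12.cnt = 15  [15]
35. n1.sig = 29  [S₁.cnt + A.key - 4]
36. n0.cnt = -3  [A.sig - 32]

-3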